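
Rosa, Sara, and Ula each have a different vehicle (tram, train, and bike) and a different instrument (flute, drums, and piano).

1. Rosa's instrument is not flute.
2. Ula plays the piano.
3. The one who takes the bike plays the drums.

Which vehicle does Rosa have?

With clues 1–3, train and tram are impossible for Rosa's vehicle.
That leaves bike.

bike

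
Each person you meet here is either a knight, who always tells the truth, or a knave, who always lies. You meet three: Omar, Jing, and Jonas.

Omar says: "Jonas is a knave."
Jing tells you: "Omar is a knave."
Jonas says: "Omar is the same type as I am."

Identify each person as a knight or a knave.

Consider Omar. Suppose Omar is a knave.
Then whichever role Jonas has, Jonas's statement has the wrong truth value — contradiction.
So Omar is a knight.
With that fixed, Jing's statement is false, so Jing is a knave.
Consider Jonas. Suppose Jonas is a knight.
Then Omar's statement comes out false, contradicting Omar being a knight.
So Jonas is a knave.

Omar: knight, Jing: knave, Jonas: knave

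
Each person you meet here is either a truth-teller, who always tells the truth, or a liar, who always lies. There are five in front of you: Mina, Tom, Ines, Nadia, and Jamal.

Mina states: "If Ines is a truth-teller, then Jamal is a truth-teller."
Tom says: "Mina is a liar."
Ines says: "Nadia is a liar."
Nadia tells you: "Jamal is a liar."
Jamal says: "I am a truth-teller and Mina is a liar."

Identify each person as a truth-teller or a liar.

Consider Mina. Suppose Mina is a liar.
Then no assignment of the remaining roles makes every statement match its speaker's type — contradiction.
So Mina is a truth-teller.
With that fixed, Tom's statement is false, so Tom is a liar.
With that fixed, Jamal's statement is false, so Jamal is a liar.
With that fixed, Nadia's statement is true, so Nadia is a truth-teller.
With that fixed, Ines's statement is false, so Ines is a liar.

Mina: truth-teller, Tom: liar, Ines: liar, Nadia: truth-teller, Jamal: liar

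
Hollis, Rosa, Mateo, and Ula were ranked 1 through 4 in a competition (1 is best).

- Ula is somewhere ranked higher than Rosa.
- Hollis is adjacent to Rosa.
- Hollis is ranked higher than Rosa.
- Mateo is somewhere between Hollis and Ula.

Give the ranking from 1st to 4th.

From clue 1: Rosa is in {2,3,4}.
From clues 1–2: Ula is in {1,2}.
From clues 1–3: Hollis is in {2,3}.
From clues 1–4: Ula → rank 1, Mateo → rank 2, Hollis → rank 3, Rosa → rank 4.

Ula, Mateo, Hollis, Rosa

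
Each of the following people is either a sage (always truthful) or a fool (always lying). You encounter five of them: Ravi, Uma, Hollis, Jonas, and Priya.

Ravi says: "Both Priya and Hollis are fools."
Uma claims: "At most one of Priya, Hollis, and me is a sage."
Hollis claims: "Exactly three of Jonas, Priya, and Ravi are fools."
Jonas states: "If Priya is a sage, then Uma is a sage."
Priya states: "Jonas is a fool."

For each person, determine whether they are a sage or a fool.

Ravi: sage, Uma: sage, Hollis: fool, Jonas: sage, Priya: fool

Consider Ravi. Suppose Ravi is a fool.
Then no assignment of the remaining roles makes every statement match its speaker's type — contradiction.
So Ravi is a sage.
With that fixed, Hollis's statement is false, so Hollis is a fool.
Consider Uma. Suppose Uma is a fool.
Then Uma's own statement would have to be false, but it can't be — contradiction.
So Uma is a sage.
With that fixed, Jonas's statement is true, so Jonas is a sage.
With that fixed, Priya's statement is false, so Priya is a fool.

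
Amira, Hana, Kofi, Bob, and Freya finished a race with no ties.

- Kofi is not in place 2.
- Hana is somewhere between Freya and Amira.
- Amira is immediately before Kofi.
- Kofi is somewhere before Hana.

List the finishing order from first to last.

Bob, Amira, Kofi, Hana, Freya

From clue 1: Kofi is in {1,3,4,5}.
From clues 1–2: Hana is in {2,3,4}.
From clues 1–3: Amira is in {2,3,4}.
From clues 1–4: Bob → place 1, Amira → place 2, Kofi → place 3, Hana → place 4, Freya → place 5.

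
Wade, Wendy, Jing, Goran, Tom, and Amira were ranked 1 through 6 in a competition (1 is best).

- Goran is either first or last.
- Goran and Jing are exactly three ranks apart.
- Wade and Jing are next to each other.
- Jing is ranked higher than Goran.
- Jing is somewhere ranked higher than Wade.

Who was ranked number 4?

With clue 1, Goran is ruled out for rank 4.
With clues 1–4, Jing is ruled out for rank 4.
With clues 1–5, Amira, Tom, and Wendy are ruled out for rank 4.
So rank 4 is Wade.

Wade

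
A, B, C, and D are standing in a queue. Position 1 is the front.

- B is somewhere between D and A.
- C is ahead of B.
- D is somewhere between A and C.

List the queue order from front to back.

From clue 1: B is in {2,3}.
From clues 1–2: B → position 3.
From clues 1–3: C → position 1, D → position 2, A → position 4.

C, D, B, A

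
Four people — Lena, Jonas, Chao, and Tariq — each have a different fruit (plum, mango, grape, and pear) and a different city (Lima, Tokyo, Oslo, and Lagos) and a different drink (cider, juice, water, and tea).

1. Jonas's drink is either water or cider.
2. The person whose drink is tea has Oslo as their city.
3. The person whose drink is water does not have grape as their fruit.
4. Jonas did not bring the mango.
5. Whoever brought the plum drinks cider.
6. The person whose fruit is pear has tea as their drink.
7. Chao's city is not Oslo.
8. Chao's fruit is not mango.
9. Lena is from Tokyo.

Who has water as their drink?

With clues 1–6, Jonas is impossible for the one with drink water.
With clues 1–8, Chao is impossible for the one with drink water.
With clues 1–9, Tariq is impossible for the one with drink water.
That leaves Lena.

Lena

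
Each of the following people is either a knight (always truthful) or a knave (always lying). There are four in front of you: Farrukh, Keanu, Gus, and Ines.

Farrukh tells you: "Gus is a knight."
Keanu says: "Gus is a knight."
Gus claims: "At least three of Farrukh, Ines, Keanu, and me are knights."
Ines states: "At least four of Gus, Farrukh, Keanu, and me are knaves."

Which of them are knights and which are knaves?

Farrukh: knight, Keanu: knight, Gus: knight, Ines: knave

Consider Farrukh. Suppose Farrukh is a knave.
Then no assignment of the remaining roles makes every statement match its speaker's type — contradiction.
So Farrukh is a knight.
With that fixed, Ines's statement is false, so Ines is a knave.
Consider Keanu. Suppose Keanu is a knave.
Then no assignment of the remaining roles makes every statement match its speaker's type — contradiction.
So Keanu is a knight.
Consider Gus. Suppose Gus is a knave.
Then Farrukh's statement comes out false, contradicting Farrukh being a knight.
So Gus is a knight.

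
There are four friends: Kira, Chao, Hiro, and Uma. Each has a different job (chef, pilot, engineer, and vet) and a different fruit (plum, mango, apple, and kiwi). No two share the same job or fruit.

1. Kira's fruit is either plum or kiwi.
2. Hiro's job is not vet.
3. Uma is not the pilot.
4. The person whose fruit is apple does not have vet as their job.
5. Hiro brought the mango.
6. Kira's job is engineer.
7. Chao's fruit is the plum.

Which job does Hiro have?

With clues 1–2, vet is impossible for Hiro's job.
With clues 1–6, engineer is impossible for Hiro's job.
With clues 1–7, chef is impossible for Hiro's job.
That leaves pilot.

pilot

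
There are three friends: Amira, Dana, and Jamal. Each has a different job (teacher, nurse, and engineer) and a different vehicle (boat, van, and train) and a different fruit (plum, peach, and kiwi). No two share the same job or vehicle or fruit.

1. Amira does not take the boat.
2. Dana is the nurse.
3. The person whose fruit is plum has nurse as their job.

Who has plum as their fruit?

Dana

With clues 1–3, Amira and Jamal are impossible for the one with fruit plum.
That leaves Dana.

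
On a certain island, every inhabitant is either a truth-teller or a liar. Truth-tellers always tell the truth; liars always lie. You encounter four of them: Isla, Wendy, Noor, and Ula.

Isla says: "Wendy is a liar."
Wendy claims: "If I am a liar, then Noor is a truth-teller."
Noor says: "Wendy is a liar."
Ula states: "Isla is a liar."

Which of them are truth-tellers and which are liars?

Isla: liar, Wendy: truth-teller, Noor: liar, Ula: truth-teller

Consider Isla. Suppose Isla is a truth-teller.
Then no assignment of the remaining roles makes every statement match its speaker's type — contradiction.
So Isla is a liar.
With that fixed, Ula's statement is true, so Ula is a truth-teller.
Consider Wendy. Suppose Wendy is a liar.
Then Isla's statement comes out true, contradicting Isla being a liar.
So Wendy is a truth-teller.
With that fixed, Noor's statement is false, so Noor is a liar.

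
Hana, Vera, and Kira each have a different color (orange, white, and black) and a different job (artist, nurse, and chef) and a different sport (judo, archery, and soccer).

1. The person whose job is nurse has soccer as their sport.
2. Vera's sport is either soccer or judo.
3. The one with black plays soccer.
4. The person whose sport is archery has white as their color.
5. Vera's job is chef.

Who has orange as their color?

Vera

With clues 1–5, Hana and Kira are impossible for the one with color orange.
That leaves Vera.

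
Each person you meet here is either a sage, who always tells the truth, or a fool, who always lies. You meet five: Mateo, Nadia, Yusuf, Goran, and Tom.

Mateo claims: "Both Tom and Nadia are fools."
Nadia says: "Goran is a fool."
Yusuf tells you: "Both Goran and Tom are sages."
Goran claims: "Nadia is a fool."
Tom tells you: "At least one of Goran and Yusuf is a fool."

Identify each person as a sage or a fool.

Consider Mateo. Suppose Mateo is a sage.
Then no assignment of the remaining roles makes every statement match its speaker's type — contradiction.
So Mateo is a fool.
Consider Nadia. Suppose Nadia is a fool.
Then no assignment of the remaining roles makes every statement match its speaker's type — contradiction.
So Nadia is a sage.
With that fixed, Goran's statement is false, so Goran is a fool.
With that fixed, Tom's statement is true, so Tom is a sage.
With that fixed, Yusuf's statement is false, so Yusuf is a fool.

Mateo: fool, Nadia: sage, Yusuf: fool, Goran: fool, Tom: sage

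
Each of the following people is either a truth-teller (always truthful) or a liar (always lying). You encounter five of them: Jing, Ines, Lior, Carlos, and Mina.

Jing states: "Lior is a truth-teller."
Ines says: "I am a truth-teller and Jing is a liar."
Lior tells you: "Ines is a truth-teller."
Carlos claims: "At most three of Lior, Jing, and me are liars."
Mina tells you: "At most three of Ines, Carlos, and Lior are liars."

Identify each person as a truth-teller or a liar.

Regardless of anyone's role, Carlos's statement is true, so Carlos is a truth-teller.
With that fixed, Mina's statement is true, so Mina is a truth-teller.
Consider Jing. Suppose Jing is a truth-teller.
Then no assignment of the remaining roles makes every statement match its speaker's type — contradiction.
So Jing is a liar.
Consider Ines. Suppose Ines is a truth-teller.
Then no assignment of the remaining roles makes every statement match its speaker's type — contradiction.
So Ines is a liar.
With that fixed, Lior's statement is false, so Lior is a liar.

Jing: liar, Ines: liar, Lior: liar, Carlos: truth-teller, Mina: truth-teller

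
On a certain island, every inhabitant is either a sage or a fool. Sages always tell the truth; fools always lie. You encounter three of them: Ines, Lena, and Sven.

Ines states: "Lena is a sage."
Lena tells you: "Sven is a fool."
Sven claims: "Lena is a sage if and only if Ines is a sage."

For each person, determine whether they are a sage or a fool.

Ines: fool, Lena: fool, Sven: sage

Consider Ines. Suppose Ines is a sage.
Then no assignment of the remaining roles makes every statement match its speaker's type — contradiction.
So Ines is a fool.
Consider Lena. Suppose Lena is a sage.
Then Ines's statement comes out true, contradicting Ines being a fool.
So Lena is a fool.
With that fixed, Sven's statement is true, so Sven is a sage.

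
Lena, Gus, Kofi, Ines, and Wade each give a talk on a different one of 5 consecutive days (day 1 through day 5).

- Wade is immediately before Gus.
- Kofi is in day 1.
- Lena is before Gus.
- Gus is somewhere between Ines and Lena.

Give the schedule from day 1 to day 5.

From clue 1: Gus is in {2,3,4,5}.
From clues 1–2: Kofi → day 1.
From clues 1–3: Lena is in {2,3}.
From clues 1–4: Lena → day 2, Wade → day 3, Gus → day 4, Ines → day 5.

Kofi, Lena, Wade, Gus, Ines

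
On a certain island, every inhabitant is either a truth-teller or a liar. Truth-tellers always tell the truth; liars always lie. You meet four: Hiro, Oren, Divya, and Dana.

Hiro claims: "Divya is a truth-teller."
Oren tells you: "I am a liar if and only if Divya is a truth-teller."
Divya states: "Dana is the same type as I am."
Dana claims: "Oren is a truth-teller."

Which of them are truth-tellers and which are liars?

Consider Hiro. Suppose Hiro is a truth-teller.
Then no assignment of the remaining roles makes every statement match its speaker's type — contradiction.
So Hiro is a liar.
Consider Oren. Suppose Oren is a liar.
Then no assignment of the remaining roles makes every statement match its speaker's type — contradiction.
So Oren is a truth-teller.
With that fixed, Dana's statement is true, so Dana is a truth-teller.
Consider Divya. Suppose Divya is a truth-teller.
Then Hiro's statement comes out true, contradicting Hiro being a liar.
So Divya is a liar.

Hiro: liar, Oren: truth-teller, Divya: liar, Dana: truth-teller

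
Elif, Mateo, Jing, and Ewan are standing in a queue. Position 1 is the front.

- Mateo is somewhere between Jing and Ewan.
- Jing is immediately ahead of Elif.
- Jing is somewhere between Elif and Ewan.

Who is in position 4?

With clue 1, Mateo is ruled out for position 4.
With clues 1–2, Jing is ruled out for position 4.
With clues 1–3, Ewan is ruled out for position 4.
So position 4 is Elif.

Elif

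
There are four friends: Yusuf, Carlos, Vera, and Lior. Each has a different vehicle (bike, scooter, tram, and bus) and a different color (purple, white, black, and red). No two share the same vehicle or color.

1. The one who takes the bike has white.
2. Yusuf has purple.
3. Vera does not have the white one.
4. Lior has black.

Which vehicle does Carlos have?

With clues 1–4, bus, scooter, and tram are impossible for Carlos's vehicle.
That leaves bike.

bike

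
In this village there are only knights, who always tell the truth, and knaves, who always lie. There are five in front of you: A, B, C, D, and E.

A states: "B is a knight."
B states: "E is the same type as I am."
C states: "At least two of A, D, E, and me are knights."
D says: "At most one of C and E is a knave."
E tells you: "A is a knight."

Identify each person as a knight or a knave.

Consider A. Suppose A is a knave.
Then no assignment of the remaining roles makes every statement match its speaker's type — contradiction.
So A is a knight.
With that fixed, E's statement is true, so E is a knight.
With that fixed, C's statement is true, so C is a knight.
With that fixed, D's statement is true, so D is a knight.
Consider B. Suppose B is a knave.
Then A's statement comes out false, contradicting A being a knight.
So B is a knight.

A: knight, B: knight, C: knight, D: knight, E: knight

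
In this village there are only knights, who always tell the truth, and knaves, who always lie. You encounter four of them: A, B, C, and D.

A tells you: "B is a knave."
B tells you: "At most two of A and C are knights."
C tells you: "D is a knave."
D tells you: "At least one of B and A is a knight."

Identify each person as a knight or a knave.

Regardless of anyone's role, B's statement is true, so B is a knight.
With that fixed, D's statement is true, so D is a knight.
With that fixed, A's statement is false, so A is a knave.
With that fixed, C's statement is false, so C is a knave.

A: knave, B: knight, C: knave, D: knight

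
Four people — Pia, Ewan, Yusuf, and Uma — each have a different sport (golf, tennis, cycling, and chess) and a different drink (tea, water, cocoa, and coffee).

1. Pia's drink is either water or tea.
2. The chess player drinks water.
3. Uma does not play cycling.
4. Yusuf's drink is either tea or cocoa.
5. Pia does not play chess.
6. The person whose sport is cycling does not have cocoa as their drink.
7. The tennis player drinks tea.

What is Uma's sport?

With clues 1–3, cycling is impossible for Uma's sport.
With clues 1–7, golf and tennis are impossible for Uma's sport.
That leaves chess.

chess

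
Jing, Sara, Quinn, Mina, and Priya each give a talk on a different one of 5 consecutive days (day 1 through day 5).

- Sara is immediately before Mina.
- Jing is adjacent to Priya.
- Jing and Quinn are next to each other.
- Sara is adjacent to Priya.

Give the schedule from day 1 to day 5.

From clue 1: Sara is in {1,2,3,4}.
From clues 1–2: Quinn is in {1,3,5}.
From clues 1–3: Jing is in {2,4}.
From clues 1–4: Quinn → day 1, Jing → day 2, Priya → day 3, Sara → day 4, Mina → day 5.

Quinn, Jing, Priya, Sara, Mina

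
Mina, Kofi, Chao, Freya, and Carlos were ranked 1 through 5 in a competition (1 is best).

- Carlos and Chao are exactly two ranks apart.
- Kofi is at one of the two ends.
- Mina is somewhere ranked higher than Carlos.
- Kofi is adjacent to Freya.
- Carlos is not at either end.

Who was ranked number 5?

With clues 1–3, Mina is ruled out for rank 5.
With clues 1–4, Chao and Freya are ruled out for rank 5.
With clues 1–5, Carlos is ruled out for rank 5.
So rank 5 is Kofi.

Kofi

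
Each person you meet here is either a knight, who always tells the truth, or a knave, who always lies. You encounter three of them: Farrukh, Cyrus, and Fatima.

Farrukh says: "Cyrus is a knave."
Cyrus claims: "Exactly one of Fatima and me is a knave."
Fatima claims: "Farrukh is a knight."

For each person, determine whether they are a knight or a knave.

Farrukh: knave, Cyrus: knight, Fatima: knave

Consider Farrukh. Suppose Farrukh is a knight.
Then no assignment of the remaining roles makes every statement match its speaker's type — contradiction.
So Farrukh is a knave.
With that fixed, Fatima's statement is false, so Fatima is a knave.
Consider Cyrus. Suppose Cyrus is a knave.
Then Farrukh's statement comes out true, contradicting Farrukh being a knave.
So Cyrus is a knight.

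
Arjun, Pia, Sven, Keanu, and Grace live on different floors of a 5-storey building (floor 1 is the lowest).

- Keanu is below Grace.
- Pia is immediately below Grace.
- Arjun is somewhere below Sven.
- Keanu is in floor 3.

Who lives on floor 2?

With clues 1–2, Grace is ruled out for floor 2.
With clues 1–4, Arjun, Keanu, and Pia are ruled out for floor 2.
So floor 2 is Sven.

Sven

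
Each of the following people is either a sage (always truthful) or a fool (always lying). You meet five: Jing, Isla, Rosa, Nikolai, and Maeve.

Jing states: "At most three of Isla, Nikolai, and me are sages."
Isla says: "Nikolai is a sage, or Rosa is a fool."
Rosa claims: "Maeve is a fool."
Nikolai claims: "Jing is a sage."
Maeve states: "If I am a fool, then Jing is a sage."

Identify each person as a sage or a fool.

Regardless of anyone's role, Jing's statement is true, so Jing is a sage.
With that fixed, Nikolai's statement is true, so Nikolai is a sage.
With that fixed, Maeve's statement is true, so Maeve is a sage.
With that fixed, Isla's statement is true, so Isla is a sage.
With that fixed, Rosa's statement is false, so Rosa is a fool.

Jing: sage, Isla: sage, Rosa: fool, Nikolai: sage, Maeve: sage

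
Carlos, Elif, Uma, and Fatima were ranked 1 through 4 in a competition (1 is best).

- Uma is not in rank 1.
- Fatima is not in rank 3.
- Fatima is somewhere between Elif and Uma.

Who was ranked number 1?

With clue 1, Uma is ruled out for rank 1.
With clues 1–3, Carlos and Fatima are ruled out for rank 1.
So rank 1 is Elif.

Elif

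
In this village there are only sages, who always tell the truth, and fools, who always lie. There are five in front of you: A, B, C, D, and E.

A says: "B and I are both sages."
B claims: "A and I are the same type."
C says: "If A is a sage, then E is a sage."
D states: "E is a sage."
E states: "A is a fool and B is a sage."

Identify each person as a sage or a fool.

A: sage, B: sage, C: fool, D: fool, E: fool

Consider A. Suppose A is a fool.
Then whichever role B has, B's statement has the wrong truth value — contradiction.
So A is a sage.
With that fixed, E's statement is false, so E is a fool.
With that fixed, C's statement is false, so C is a fool.
With that fixed, D's statement is false, so D is a fool.
Consider B. Suppose B is a fool.
Then A's statement comes out false, contradicting A being a sage.
So B is a sage.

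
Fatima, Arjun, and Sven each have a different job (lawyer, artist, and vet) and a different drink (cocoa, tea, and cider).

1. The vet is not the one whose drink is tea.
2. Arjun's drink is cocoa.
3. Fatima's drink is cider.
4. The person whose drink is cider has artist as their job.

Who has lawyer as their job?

Sven

With clues 1–4, Arjun and Fatima are impossible for the one with job lawyer.
That leaves Sven.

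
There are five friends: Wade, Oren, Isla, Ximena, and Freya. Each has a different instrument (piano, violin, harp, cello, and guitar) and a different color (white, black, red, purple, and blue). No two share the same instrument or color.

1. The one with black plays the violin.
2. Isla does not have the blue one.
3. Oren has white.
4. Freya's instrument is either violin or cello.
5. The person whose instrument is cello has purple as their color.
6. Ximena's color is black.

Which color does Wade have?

With clues 1–3, white is impossible for Wade's color.
With clues 1–6, black, purple, and red are impossible for Wade's color.
That leaves blue.

blue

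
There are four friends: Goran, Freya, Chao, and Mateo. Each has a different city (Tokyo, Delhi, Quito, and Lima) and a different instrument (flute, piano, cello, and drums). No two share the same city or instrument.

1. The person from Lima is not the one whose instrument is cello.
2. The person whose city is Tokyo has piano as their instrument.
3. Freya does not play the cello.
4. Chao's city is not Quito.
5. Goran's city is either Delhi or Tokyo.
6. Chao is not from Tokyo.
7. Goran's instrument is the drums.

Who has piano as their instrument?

With clues 1–6, Chao is impossible for the one with instrument piano.
With clues 1–7, Goran and Mateo are impossible for the one with instrument piano.
That leaves Freya.

Freya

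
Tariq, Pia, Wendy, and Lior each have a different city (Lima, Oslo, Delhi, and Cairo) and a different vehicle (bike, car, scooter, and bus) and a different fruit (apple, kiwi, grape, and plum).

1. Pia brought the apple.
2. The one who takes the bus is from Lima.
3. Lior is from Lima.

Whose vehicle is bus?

With clues 1–3, Pia, Tariq, and Wendy are impossible for the one with vehicle bus.
That leaves Lior.

Lior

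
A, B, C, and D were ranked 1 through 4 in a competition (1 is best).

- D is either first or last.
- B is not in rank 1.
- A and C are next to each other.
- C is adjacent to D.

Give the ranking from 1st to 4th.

D, C, A, B

From clue 1: D is in {1,4}.
From clues 1–4: D → rank 1, C → rank 2, A → rank 3, B → rank 4.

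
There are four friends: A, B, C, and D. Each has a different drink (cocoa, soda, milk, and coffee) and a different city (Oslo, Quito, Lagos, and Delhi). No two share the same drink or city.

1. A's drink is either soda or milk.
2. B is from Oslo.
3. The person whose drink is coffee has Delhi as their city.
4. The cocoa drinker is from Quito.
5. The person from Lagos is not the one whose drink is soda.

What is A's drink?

Clue 1 rules out cocoa and coffee for A's drink.
With clues 1–5, soda is impossible for A's drink.
That leaves milk.

milk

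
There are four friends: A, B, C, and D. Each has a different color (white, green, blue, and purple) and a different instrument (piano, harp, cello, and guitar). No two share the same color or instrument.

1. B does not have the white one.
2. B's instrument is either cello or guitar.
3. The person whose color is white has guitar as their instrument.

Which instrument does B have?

With clues 1–2, harp and piano are impossible for B's instrument.
With clues 1–3, guitar is impossible for B's instrument.
That leaves cello.

cello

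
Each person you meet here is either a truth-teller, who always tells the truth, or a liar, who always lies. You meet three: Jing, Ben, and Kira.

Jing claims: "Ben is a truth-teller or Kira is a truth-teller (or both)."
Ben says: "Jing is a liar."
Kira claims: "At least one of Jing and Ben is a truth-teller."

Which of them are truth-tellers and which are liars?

Jing: truth-teller, Ben: liar, Kira: truth-teller

Consider Jing. Suppose Jing is a liar.
Then no assignment of the remaining roles makes every statement match its speaker's type — contradiction.
So Jing is a truth-teller.
With that fixed, Ben's statement is false, so Ben is a liar.
With that fixed, Kira's statement is true, so Kira is a truth-teller.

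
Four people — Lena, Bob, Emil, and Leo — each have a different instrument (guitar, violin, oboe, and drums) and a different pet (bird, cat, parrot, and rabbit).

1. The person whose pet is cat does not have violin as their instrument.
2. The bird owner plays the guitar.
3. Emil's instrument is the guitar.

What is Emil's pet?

With clues 1–3, cat, parrot, and rabbit are impossible for Emil's pet.
That leaves bird.

bird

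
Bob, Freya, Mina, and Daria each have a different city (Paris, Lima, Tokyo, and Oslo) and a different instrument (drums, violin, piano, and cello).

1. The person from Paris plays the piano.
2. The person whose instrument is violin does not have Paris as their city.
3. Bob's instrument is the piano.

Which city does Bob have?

With clues 1–3, Lima, Oslo, and Tokyo are impossible for Bob's city.
That leaves Paris.

Paris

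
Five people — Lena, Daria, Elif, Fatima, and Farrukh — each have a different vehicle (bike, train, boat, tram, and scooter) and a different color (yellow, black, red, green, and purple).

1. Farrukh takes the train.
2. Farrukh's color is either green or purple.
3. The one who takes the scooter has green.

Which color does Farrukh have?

With clues 1–2, black, red, and yellow are impossible for Farrukh's color.
With clues 1–3, green is impossible for Farrukh's color.
That leaves purple.

purple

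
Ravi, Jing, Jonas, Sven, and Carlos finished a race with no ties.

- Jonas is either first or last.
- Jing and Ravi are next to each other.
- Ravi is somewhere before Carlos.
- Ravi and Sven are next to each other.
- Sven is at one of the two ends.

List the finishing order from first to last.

Sven, Ravi, Jing, Carlos, Jonas

From clue 1: Jonas is in {1,5}.
From clues 1–4: Ravi is in {2,3}.
From clues 1–5: Sven → place 1, Ravi → place 2, Jing → place 3, Carlos → place 4, Jonas → place 5.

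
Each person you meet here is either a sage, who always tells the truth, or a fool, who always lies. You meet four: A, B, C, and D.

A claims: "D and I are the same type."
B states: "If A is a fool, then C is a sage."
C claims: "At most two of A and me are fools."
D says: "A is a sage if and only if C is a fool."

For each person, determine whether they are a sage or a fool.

Regardless of anyone's role, C's statement is true, so C is a sage.
With that fixed, B's statement is true, so B is a sage.
Consider A. Suppose A is a sage.
Then no assignment of the remaining roles makes every statement match its speaker's type — contradiction.
So A is a fool.
With that fixed, D's statement is true, so D is a sage.

A: fool, B: sage, C: sage, D: sage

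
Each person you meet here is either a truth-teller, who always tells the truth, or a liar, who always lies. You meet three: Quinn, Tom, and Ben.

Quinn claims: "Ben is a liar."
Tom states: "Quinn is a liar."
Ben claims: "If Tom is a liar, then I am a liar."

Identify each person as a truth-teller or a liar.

Quinn: liar, Tom: truth-teller, Ben: truth-teller

Consider Quinn. Suppose Quinn is a truth-teller.
Then no assignment of the remaining roles makes every statement match its speaker's type — contradiction.
So Quinn is a liar.
With that fixed, Tom's statement is true, so Tom is a truth-teller.
With that fixed, Ben's statement is true, so Ben is a truth-teller.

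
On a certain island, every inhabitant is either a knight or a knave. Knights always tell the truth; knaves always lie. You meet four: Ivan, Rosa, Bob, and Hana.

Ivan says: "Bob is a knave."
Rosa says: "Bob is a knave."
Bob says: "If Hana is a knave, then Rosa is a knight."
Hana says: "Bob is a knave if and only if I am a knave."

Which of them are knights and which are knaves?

Consider Ivan. Suppose Ivan is a knight.
Then no assignment of the remaining roles makes every statement match its speaker's type — contradiction.
So Ivan is a knave.
Consider Rosa. Suppose Rosa is a knight.
Then no assignment of the remaining roles makes every statement match its speaker's type — contradiction.
So Rosa is a knave.
Consider Bob. Suppose Bob is a knave.
Then Ivan's statement comes out true, contradicting Ivan being a knave.
So Bob is a knight.
Consider Hana. Suppose Hana is a knave.
Then Bob's statement comes out false, contradicting Bob being a knight.
So Hana is a knight.

Ivan: knave, Rosa: knave, Bob: knight, Hana: knight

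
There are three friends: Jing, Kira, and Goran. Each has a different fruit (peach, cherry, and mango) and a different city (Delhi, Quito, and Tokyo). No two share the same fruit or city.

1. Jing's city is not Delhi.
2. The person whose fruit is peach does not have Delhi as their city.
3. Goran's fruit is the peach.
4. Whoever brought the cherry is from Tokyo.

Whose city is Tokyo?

Jing

With clues 1–3, Kira is impossible for the one with city Tokyo.
With clues 1–4, Goran is impossible for the one with city Tokyo.
That leaves Jing.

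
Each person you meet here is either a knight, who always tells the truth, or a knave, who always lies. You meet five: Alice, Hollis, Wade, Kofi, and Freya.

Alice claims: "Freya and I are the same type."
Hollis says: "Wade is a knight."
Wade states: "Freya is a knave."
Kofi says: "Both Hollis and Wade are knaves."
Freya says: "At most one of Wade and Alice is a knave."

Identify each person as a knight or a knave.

Consider Alice. Suppose Alice is a knave.
Then no assignment of the remaining roles makes every statement match its speaker's type — contradiction.
So Alice is a knight.
With that fixed, Freya's statement is true, so Freya is a knight.
With that fixed, Wade's statement is false, so Wade is a knave.
With that fixed, Hollis's statement is false, so Hollis is a knave.
With that fixed, Kofi's statement is true, so Kofi is a knight.

Alice: knight, Hollis: knave, Wade: knave, Kofi: knight, Freya: knight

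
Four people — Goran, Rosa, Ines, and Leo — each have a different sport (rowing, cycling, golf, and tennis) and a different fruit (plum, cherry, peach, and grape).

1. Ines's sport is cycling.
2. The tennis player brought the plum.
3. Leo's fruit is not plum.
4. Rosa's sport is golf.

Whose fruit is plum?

Goran

With clues 1–2, Ines is impossible for the one with fruit plum.
With clues 1–3, Leo is impossible for the one with fruit plum.
With clues 1–4, Rosa is impossible for the one with fruit plum.
That leaves Goran.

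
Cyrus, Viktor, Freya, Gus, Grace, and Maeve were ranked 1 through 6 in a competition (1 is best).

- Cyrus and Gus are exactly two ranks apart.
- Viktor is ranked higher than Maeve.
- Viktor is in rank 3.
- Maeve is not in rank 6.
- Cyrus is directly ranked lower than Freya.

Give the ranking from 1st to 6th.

Freya, Cyrus, Viktor, Gus, Maeve, Grace

From clues 1–2: Viktor is in {1,2,3,4,5}.
From clues 1–3: Viktor → rank 3.
From clues 1–4: Maeve → rank 5.
From clues 1–5: Freya → rank 1, Cyrus → rank 2, Gus → rank 4, Grace → rank 6.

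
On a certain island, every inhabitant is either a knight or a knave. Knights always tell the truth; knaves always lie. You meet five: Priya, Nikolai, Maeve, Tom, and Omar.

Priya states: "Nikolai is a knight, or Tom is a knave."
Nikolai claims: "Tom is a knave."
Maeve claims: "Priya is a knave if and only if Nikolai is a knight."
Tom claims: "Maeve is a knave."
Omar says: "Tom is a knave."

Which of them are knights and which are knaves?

Priya: knave, Nikolai: knave, Maeve: knave, Tom: knight, Omar: knave

Consider Priya. Suppose Priya is a knight.
Then no assignment of the remaining roles makes every statement match its speaker's type — contradiction.
So Priya is a knave.
Consider Nikolai. Suppose Nikolai is a knight.
Then Priya's statement comes out true, contradicting Priya being a knave.
So Nikolai is a knave.
With that fixed, Maeve's statement is false, so Maeve is a knave.
With that fixed, Tom's statement is true, so Tom is a knight.
With that fixed, Omar's statement is false, so Omar is a knave.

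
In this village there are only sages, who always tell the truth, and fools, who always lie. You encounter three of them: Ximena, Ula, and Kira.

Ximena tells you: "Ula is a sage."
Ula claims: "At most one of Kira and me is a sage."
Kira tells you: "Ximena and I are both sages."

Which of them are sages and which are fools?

Ximena: sage, Ula: sage, Kira: fool

Consider Ximena. Suppose Ximena is a fool.
Then no assignment of the remaining roles makes every statement match its speaker's type — contradiction.
So Ximena is a sage.
Consider Ula. Suppose Ula is a fool.
Then Ximena's statement comes out false, contradicting Ximena being a sage.
So Ula is a sage.
Consider Kira. Suppose Kira is a sage.
Then Ula's statement comes out false, contradicting Ula being a sage.
So Kira is a fool.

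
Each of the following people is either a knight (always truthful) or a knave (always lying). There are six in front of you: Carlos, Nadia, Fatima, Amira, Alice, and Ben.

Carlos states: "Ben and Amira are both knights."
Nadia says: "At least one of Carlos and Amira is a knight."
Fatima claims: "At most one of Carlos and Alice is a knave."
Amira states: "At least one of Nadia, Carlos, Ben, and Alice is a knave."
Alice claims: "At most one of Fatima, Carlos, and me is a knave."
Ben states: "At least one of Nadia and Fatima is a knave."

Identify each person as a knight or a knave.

Consider Carlos. Suppose Carlos is a knight.
Then no assignment of the remaining roles makes every statement match its speaker's type — contradiction.
So Carlos is a knave.
With that fixed, Amira's statement is true, so Amira is a knight.
With that fixed, Nadia's statement is true, so Nadia is a knight.
Consider Fatima. Suppose Fatima is a knave.
Then no assignment of the remaining roles makes every statement match its speaker's type — contradiction.
So Fatima is a knight.
With that fixed, Ben's statement is false, so Ben is a knave.
Consider Alice. Suppose Alice is a knave.
Then Fatima's statement comes out false, contradicting Fatima being a knight.
So Alice is a knight.

Carlos: knave, Nadia: knight, Fatima: knight, Amira: knight, Alice: knight, Ben: knave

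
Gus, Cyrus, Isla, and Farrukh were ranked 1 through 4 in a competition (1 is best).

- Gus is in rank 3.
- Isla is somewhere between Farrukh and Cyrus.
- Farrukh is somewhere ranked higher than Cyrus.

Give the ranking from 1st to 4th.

Farrukh, Isla, Gus, Cyrus

From clue 1: Gus → rank 3.
From clues 1–2: Isla → rank 2.
From clues 1–3: Farrukh → rank 1, Cyrus → rank 4.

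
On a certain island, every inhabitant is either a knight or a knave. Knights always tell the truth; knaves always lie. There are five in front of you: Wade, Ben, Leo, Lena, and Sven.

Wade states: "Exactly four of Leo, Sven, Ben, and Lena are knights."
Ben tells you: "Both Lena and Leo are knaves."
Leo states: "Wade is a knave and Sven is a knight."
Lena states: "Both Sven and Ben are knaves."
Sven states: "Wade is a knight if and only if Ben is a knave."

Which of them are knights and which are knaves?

Consider Wade. Suppose Wade is a knight.
Then no assignment of the remaining roles makes every statement match its speaker's type — contradiction.
So Wade is a knave.
Consider Ben. Suppose Ben is a knight.
Then no assignment of the remaining roles makes every statement match its speaker's type — contradiction.
So Ben is a knave.
With that fixed, Sven's statement is false, so Sven is a knave.
With that fixed, Leo's statement is false, so Leo is a knave.
With that fixed, Lena's statement is true, so Lena is a knight.

Wade: knave, Ben: knave, Leo: knave, Lena: knight, Sven: knave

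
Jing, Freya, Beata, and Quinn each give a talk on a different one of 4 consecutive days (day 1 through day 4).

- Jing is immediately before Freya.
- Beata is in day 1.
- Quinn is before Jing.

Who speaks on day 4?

With clue 1, Jing is ruled out for day 4.
With clues 1–2, Beata is ruled out for day 4.
With clues 1–3, Quinn is ruled out for day 4.
So day 4 is Freya.

Freya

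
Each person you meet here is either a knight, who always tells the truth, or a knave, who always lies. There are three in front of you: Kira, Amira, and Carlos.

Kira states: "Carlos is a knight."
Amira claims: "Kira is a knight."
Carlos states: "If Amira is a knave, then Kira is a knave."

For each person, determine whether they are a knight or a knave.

Consider Kira. Suppose Kira is a knave.
Then no assignment of the remaining roles makes every statement match its speaker's type — contradiction.
So Kira is a knight.
With that fixed, Amira's statement is true, so Amira is a knight.
With that fixed, Carlos's statement is true, so Carlos is a knight.

Kira: knight, Amira: knight, Carlos: knight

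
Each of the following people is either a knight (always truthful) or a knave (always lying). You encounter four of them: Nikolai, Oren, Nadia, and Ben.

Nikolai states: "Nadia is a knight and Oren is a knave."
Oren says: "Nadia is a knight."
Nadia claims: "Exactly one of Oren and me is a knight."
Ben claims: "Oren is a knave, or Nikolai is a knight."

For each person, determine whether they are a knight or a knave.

Nikolai: knave, Oren: knave, Nadia: knave, Ben: knight

Consider Nikolai. Suppose Nikolai is a knight.
Then no assignment of the remaining roles makes every statement match its speaker's type — contradiction.
So Nikolai is a knave.
Consider Oren. Suppose Oren is a knight.
Then whichever role Nadia has, Nadia's statement has the wrong truth value — contradiction.
So Oren is a knave.
With that fixed, Ben's statement is true, so Ben is a knight.
Consider Nadia. Suppose Nadia is a knight.
Then Nikolai's statement comes out true, contradicting Nikolai being a knave.
So Nadia is a knave.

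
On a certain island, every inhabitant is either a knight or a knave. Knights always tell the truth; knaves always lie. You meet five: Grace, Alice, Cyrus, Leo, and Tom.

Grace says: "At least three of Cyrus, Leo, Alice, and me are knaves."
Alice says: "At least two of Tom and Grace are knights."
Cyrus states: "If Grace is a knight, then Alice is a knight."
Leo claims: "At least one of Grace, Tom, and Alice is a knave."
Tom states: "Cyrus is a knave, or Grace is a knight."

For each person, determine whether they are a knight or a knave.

Grace: knave, Alice: knave, Cyrus: knight, Leo: knight, Tom: knave

Consider Grace. Suppose Grace is a knight.
Then no assignment of the remaining roles makes every statement match its speaker's type — contradiction.
So Grace is a knave.
With that fixed, Alice's statement is false, so Alice is a knave.
With that fixed, Cyrus's statement is true, so Cyrus is a knight.
With that fixed, Leo's statement is true, so Leo is a knight.
With that fixed, Tom's statement is false, so Tom is a knave.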